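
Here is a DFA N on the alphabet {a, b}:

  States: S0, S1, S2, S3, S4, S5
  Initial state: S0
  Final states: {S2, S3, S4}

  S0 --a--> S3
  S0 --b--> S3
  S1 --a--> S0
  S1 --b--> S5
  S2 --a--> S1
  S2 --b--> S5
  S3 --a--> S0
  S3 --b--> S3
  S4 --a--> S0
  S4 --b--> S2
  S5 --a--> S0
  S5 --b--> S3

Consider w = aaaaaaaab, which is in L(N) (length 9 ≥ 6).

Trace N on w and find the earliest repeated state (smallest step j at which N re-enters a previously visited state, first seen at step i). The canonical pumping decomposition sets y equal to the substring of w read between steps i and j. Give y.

Run of N on w = a a a a a a a a b:
  step 0: S0  (start)
  step 1: S3  (read a: S0→S3)
  step 2: S0  (read a: S3→S0)   ← first repeat (S0 seen earlier)
  step 3: S3  (read a: S0→S3)
  step 4: S0  (read a: S3→S0)
  step 5: S3  (read a: S0→S3)
  step 6: S0  (read a: S3→S0)
  step 7: S3  (read a: S0→S3)
  step 8: S0  (read a: S3→S0)
  step 9: S3  (read b: S0→S3)

So i = 0, j = 2, giving x = w[0:0] = ε, y = w[0:2] = aa, z = w[2:9] = aaaaaab.
Check: |xy| = 2 ≤ 6 and |y| = 2 ≥ 1. Reading y takes N from S0 back to S0, so every xyⁱz is accepted.
With |Q| = 6, pigeonhole forces a state repeat no later than step 6; the substring read between the first and second visits to that state can be pumped.

aa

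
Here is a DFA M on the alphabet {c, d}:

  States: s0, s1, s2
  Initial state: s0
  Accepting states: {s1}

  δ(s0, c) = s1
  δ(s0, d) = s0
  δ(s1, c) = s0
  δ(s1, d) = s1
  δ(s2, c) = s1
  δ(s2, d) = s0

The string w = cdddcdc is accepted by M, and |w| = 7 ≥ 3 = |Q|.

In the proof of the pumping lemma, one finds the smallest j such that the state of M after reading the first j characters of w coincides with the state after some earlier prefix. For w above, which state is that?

s1

Run of M on w = c d d d c d c:
  step 0: s0  (start)
  step 1: s1  (read c: s0→s1)
  step 2: s1  (read d: s1→s1)   ← first repeat (s1 seen earlier)
  step 3: s1  (read d: s1→s1)
  step 4: s1  (read d: s1→s1)
  step 5: s0  (read c: s1→s0)
  step 6: s0  (read d: s0→s0)
  step 7: s1  (read c: s0→s1)

The earliest repeat is at step j = 2: M is in s1, which it already visited at step i = 1.
The DFA has 3 states, so the proof of the pumping lemma guarantees a repeated state among the first 3+1 visited; the segment between the two visits is the pumpable y.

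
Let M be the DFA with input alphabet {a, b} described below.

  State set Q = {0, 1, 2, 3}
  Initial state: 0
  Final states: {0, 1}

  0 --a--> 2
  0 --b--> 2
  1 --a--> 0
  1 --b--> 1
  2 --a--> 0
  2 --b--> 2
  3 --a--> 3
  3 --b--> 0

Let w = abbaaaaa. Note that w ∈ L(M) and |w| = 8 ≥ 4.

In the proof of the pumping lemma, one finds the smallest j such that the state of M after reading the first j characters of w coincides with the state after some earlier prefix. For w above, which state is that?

Run of M on w = a b b a a a a a:
  step 0: 0  (start)
  step 1: 2  (read a: 0→2)
  step 2: 2  (read b: 2→2)   ← first repeat (2 seen earlier)
  step 3: 2  (read b: 2→2)
  step 4: 0  (read a: 2→0)
  step 5: 2  (read a: 0→2)
  step 6: 0  (read a: 2→0)
  step 7: 2  (read a: 0→2)
  step 8: 0  (read a: 2→0)

The earliest repeat is at step j = 2: M is in 2, which it already visited at step i = 1.
The DFA has 4 states, so the proof of the pumping lemma guarantees a repeated state among the first 4+1 visited; the segment between the two visits is the pumpable y.

2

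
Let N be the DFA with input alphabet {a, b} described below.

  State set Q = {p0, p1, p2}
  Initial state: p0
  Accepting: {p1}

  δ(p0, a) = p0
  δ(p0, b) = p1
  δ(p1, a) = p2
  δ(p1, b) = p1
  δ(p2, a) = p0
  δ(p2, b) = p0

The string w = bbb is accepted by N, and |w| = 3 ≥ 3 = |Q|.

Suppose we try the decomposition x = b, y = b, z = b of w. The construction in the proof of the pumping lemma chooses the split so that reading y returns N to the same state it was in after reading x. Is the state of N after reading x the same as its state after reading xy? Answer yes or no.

yes

Run of N on the first 2 characters of w = b b:
  step 0: p0  (start)
  step 1: p1  (read b: p0→p1)
  step 2: p1  (read b: p1→p1)

After x (step 1): p1. After xy (step 2): p1.
They match, so y = b drives N around a cycle from p1 back to itself; pumping y any number of times keeps N in p1 before reading z, and xyⁱz ∈ L(N) for every i ≥ 0.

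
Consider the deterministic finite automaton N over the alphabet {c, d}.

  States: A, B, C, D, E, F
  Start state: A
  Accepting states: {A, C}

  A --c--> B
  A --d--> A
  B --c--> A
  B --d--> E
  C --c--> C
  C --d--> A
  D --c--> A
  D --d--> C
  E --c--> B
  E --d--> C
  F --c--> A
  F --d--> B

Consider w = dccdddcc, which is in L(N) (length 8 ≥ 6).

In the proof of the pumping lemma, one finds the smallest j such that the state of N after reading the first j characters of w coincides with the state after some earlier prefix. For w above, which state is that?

Run of N on w = d c c d d d c c:
  step 0: A  (start)
  step 1: A  (read d: A→A)   ← first repeat (A seen earlier)
  step 2: B  (read c: A→B)
  step 3: A  (read c: B→A)
  step 4: A  (read d: A→A)
  step 5: A  (read d: A→A)
  step 6: A  (read d: A→A)
  step 7: B  (read c: A→B)
  step 8: A  (read c: B→A)

The earliest repeat is at step j = 1: N is in A, which it already visited at step i = 0.
Pumping length from the standard proof: p = 6 (the number of states). The repeated state found above gives |xy| = j ≤ 6 and |y| = j − i ≥ 1.

A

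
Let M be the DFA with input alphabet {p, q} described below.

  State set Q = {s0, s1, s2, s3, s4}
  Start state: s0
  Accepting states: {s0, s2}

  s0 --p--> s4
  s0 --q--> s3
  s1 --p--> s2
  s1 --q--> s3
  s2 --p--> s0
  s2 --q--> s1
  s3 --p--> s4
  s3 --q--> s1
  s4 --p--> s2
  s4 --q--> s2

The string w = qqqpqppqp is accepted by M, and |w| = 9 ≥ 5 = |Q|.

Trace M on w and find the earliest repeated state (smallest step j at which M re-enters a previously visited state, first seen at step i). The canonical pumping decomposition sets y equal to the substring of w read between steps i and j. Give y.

qq

Run of M on w = q q q p q p p q p:
  step 0: s0  (start)
  step 1: s3  (read q: s0→s3)
  step 2: s1  (read q: s3→s1)
  step 3: s3  (read q: s1→s3)   ← first repeat (s3 seen earlier)
  step 4: s4  (read p: s3→s4)
  step 5: s2  (read q: s4→s2)
  step 6: s0  (read p: s2→s0)
  step 7: s4  (read p: s0→s4)
  step 8: s2  (read q: s4→s2)
  step 9: s0  (read p: s2→s0)

So i = 1, j = 3, giving x = w[0:1] = q, y = w[1:3] = qq, z = w[3:9] = pqppqp.
Check: |xy| = 3 ≤ 5 and |y| = 2 ≥ 1. Reading y takes M from s3 back to s3, so every xyⁱz is accepted.
The DFA has 5 states, so the proof of the pumping lemma guarantees a repeated state among the first 5+1 visited; the segment between the two visits is the pumpable y.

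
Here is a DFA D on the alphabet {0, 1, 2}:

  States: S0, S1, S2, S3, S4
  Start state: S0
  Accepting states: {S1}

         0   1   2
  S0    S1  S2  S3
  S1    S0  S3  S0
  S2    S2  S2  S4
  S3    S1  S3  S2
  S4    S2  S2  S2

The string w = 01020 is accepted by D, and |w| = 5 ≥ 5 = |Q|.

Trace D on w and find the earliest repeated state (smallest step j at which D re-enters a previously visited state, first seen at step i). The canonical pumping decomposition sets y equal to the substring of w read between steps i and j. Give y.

Run of D on w = 0 1 0 2 0:
  step 0: S0  (start)
  step 1: S1  (read 0: S0→S1)
  step 2: S3  (read 1: S1→S3)
  step 3: S1  (read 0: S3→S1)   ← first repeat (S1 seen earlier)
  step 4: S0  (read 2: S1→S0)
  step 5: S1  (read 0: S0→S1)

So i = 1, j = 3, giving x = w[0:1] = 0, y = w[1:3] = 10, z = w[3:5] = 20.
Check: |xy| = 3 ≤ 5 and |y| = 2 ≥ 1. Reading y takes D from S1 back to S1, so every xyⁱz is accepted.

10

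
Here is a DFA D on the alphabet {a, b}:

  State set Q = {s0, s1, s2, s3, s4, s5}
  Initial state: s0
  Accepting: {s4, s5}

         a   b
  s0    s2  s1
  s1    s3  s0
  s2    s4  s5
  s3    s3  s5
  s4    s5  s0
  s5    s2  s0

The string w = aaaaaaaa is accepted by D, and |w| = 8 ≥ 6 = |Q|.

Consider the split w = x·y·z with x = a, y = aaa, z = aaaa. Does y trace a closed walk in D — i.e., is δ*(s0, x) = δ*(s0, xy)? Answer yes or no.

yes

State sequence: s0 -a-> s2 -a-> s4 -a-> s5 -a-> s2

After x (step 1): s2. After xy (step 4): s2.
They match, so y = aaa drives D around a cycle from s2 back to itself; pumping y any number of times keeps D in s2 before reading z, and xyⁱz ∈ L(D) for every i ≥ 0.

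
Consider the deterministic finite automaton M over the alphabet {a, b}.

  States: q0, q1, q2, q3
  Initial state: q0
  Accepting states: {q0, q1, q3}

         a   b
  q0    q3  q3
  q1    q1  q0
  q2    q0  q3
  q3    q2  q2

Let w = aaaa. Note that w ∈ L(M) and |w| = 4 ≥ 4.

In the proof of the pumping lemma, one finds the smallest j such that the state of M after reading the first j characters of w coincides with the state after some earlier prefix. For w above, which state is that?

q0

State sequence: q0 -a-> q3 -a-> q2 -a-> q0 -a-> q3
First repeat at step 3: q0 was already visited.

The earliest repeat is at step j = 3: M is in q0, which it already visited at step i = 0.
Since M has 4 states, any run of length ≥ 4 visits 4+1 states, so by pigeonhole some state repeats within the first 4 steps — that repeat gives the pumpable loop.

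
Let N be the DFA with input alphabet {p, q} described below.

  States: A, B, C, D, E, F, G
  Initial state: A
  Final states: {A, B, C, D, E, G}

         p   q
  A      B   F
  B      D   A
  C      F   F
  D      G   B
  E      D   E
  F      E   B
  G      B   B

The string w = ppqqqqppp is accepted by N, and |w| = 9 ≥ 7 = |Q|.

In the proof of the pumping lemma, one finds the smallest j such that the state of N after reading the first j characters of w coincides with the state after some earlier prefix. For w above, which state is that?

Run of N on w = p p q q q q p p p:
  step 0: A  (start)
  step 1: B  (read p: A→B)
  step 2: D  (read p: B→D)
  step 3: B  (read q: D→B)   ← first repeat (B seen earlier)
  step 4: A  (read q: B→A)
  step 5: F  (read q: A→F)
  step 6: B  (read q: F→B)
  step 7: D  (read p: B→D)
  step 8: G  (read p: D→G)
  step 9: B  (read p: G→B)

The earliest repeat is at step j = 3: N is in B, which it already visited at step i = 1.
Pumping length from the standard proof: p = 7 (the number of states). The repeated state found above gives |xy| = j ≤ 7 and |y| = j − i ≥ 1.

B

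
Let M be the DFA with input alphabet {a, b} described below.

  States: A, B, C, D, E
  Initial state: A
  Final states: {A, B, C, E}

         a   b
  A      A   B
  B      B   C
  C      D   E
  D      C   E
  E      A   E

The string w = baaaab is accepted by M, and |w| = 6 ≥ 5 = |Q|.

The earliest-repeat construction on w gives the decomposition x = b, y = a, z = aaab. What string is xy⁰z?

xy⁰z = xz = b·aaab = baaab.
Reading y = a takes M from B back to B, so after x the machine is still in B, and z then leads to the accepting state C. Hence baaab ∈ L(M).

baaab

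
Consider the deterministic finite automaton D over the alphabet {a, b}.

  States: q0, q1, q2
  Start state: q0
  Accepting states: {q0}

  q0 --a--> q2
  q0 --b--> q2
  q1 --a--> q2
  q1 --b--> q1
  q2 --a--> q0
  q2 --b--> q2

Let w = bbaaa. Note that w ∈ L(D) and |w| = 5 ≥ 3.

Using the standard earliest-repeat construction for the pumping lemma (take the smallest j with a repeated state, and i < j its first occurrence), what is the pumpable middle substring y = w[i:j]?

b

Run of D on w = b b a a a:
  step 0: q0  (start)
  step 1: q2  (read b: q0→q2)
  step 2: q2  (read b: q2→q2)   ← first repeat (q2 seen earlier)
  step 3: q0  (read a: q2→q0)
  step 4: q2  (read a: q0→q2)
  step 5: q0  (read a: q2→q0)

So i = 1, j = 2, giving x = w[0:1] = b, y = w[1:2] = b, z = w[2:5] = aaa.
Check: |xy| = 2 ≤ 3 and |y| = 1 ≥ 1. Reading y takes D from q2 back to q2, so every xyⁱz is accepted.
With |Q| = 3, pigeonhole forces a state repeat no later than step 3; the substring read between the first and second visits to that state can be pumped.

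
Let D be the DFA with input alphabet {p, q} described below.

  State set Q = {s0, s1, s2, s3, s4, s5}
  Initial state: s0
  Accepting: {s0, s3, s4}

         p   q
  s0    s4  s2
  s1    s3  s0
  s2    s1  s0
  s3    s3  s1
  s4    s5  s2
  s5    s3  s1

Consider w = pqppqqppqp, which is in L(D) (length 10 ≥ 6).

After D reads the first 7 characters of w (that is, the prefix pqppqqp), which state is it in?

s4

State sequence: s0 -p-> s4 -q-> s2 -p-> s1 -p-> s3 -q-> s1 -q-> s0 -p-> s4

After reading 7 characters, D is in state s4.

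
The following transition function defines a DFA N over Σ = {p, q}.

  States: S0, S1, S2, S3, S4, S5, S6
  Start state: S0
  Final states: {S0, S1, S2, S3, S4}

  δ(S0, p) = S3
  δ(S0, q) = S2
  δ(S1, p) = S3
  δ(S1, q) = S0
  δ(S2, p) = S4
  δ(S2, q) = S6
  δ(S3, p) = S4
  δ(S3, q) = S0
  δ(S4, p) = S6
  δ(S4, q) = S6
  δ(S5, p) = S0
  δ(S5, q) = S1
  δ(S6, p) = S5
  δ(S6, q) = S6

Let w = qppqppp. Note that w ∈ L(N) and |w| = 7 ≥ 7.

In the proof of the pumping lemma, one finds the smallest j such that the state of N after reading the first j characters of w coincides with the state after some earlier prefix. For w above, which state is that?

State sequence: S0 -q-> S2 -p-> S4 -p-> S6 -q-> S6 -p-> S5 -p-> S0 -p-> S3
First repeat at step 4: S6 was already visited.

The earliest repeat is at step j = 4: N is in S6, which it already visited at step i = 3.

S6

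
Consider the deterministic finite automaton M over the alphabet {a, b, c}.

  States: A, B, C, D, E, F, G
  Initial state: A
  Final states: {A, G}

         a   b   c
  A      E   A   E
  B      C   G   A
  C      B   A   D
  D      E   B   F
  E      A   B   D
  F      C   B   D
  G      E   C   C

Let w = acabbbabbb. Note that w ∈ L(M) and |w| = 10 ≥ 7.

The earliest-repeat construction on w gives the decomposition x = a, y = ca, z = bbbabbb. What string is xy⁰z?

xy⁰z = xz = a·bbbabbb = abbbabbb.
Reading y = ca takes M from E back to E, so after x the machine is still in E, and z then leads to the accepting state A. Hence abbbabbb ∈ L(M).

abbbabbb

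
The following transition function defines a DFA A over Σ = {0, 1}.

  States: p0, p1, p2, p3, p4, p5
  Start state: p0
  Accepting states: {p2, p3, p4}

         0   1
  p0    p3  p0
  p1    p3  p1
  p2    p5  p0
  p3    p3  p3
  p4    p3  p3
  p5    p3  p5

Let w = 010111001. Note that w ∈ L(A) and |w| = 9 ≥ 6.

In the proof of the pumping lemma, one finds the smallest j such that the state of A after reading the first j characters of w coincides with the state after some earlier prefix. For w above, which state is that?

p3

Run of A on w = 0 1 0 1 1 1 0 0 1:
  step 0: p0  (start)
  step 1: p3  (read 0: p0→p3)
  step 2: p3  (read 1: p3→p3)   ← first repeat (p3 seen earlier)
  step 3: p3  (read 0: p3→p3)
  step 4: p3  (read 1: p3→p3)
  step 5: p3  (read 1: p3→p3)
  step 6: p3  (read 1: p3→p3)
  step 7: p3  (read 0: p3→p3)
  step 8: p3  (read 0: p3→p3)
  step 9: p3  (read 1: p3→p3)

The earliest repeat is at step j = 2: A is in p3, which it already visited at step i = 1.
Pumping length from the standard proof: p = 6 (the number of states). The repeated state found above gives |xy| = j ≤ 6 and |y| = j − i ≥ 1.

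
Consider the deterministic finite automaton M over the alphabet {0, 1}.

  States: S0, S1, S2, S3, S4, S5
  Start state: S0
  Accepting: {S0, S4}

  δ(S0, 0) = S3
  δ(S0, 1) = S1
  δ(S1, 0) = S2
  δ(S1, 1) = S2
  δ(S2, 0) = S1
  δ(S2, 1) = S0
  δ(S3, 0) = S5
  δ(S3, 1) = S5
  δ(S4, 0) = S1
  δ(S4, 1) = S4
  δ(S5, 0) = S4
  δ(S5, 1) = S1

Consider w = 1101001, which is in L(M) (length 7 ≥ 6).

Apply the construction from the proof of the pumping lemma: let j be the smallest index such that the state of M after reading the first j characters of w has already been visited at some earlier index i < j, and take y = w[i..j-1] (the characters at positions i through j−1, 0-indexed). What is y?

10

State sequence: S0 -1-> S1 -1-> S2 -0-> S1 -1-> S2 -0-> S1 -0-> S2 -1-> S0
First repeat at step 3: S1 was already visited.

So i = 1, j = 3, giving x = w[0:1] = 1, y = w[1:3] = 10, z = w[3:7] = 1001.
Check: |xy| = 3 ≤ 6 and |y| = 2 ≥ 1. Reading y takes M from S1 back to S1, so every xyⁱz is accepted.
Pumping length from the standard proof: p = 6 (the number of states). The repeated state found above gives |xy| = j ≤ 6 and |y| = j − i ≥ 1.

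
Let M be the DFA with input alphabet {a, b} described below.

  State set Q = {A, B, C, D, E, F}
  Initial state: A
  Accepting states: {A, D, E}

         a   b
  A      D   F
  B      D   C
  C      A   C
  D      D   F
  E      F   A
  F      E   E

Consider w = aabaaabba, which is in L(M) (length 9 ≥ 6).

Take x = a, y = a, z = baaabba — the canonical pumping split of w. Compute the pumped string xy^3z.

aaaabaaabba

xy^3z = a·a·a·a·baaabba = aaaabaaabba.
Reading y = a takes M from D back to D, so after x·y·y·y the machine is still in D, and z then leads to the accepting state E. Hence aaaabaaabba ∈ L(M).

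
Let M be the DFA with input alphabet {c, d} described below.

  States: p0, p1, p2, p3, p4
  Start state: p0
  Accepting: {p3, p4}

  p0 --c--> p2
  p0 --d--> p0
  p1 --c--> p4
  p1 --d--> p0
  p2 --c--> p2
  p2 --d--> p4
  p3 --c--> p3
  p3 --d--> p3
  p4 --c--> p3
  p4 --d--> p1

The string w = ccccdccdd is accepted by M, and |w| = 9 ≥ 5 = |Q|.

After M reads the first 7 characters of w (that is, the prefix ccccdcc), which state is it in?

p3

State sequence: p0 -c-> p2 -c-> p2 -c-> p2 -c-> p2 -d-> p4 -c-> p3 -c-> p3

After reading 7 characters, M is in state p3.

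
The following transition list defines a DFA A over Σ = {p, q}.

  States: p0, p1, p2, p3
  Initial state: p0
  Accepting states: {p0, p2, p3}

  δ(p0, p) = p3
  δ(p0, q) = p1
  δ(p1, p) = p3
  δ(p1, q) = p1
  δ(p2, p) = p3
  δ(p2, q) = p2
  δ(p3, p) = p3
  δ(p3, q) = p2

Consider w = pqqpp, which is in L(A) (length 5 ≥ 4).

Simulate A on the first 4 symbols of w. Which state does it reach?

p3

State sequence: p0 -p-> p3 -q-> p2 -q-> p2 -p-> p3

After reading 4 characters, A is in state p3.
(This kind of state-tracing is the core of the pumping-lemma construction: with 4 states, pigeonhole forces a repeat within the first 4 steps.)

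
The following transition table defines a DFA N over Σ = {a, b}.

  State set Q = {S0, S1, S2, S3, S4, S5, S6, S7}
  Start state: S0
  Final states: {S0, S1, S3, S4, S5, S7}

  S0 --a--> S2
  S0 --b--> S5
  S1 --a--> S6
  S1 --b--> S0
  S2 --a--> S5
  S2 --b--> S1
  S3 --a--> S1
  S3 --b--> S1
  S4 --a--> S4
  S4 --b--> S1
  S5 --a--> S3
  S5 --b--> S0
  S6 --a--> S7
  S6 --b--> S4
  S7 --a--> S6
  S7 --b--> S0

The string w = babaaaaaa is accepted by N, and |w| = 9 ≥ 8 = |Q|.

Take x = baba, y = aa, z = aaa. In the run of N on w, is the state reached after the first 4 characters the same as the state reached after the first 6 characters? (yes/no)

State sequence: S0 -b-> S5 -a-> S3 -b-> S1 -a-> S6 -a-> S7 -a-> S6

After x (step 4): S6. After xy (step 6): S6.
They match, so y = aa drives N around a cycle from S6 back to itself; pumping y any number of times keeps N in S6 before reading z, and xyⁱz ∈ L(N) for every i ≥ 0.

yes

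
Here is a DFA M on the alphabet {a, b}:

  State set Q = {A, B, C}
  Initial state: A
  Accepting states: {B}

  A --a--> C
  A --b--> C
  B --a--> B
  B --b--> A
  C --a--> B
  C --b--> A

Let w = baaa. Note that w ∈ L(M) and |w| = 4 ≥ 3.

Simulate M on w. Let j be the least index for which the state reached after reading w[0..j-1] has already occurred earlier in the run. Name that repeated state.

B

Run of M on w = b a a a:
  step 0: A  (start)
  step 1: C  (read b: A→C)
  step 2: B  (read a: C→B)
  step 3: B  (read a: B→B)   ← first repeat (B seen earlier)
  step 4: B  (read a: B→B)

The earliest repeat is at step j = 3: M is in B, which it already visited at step i = 2.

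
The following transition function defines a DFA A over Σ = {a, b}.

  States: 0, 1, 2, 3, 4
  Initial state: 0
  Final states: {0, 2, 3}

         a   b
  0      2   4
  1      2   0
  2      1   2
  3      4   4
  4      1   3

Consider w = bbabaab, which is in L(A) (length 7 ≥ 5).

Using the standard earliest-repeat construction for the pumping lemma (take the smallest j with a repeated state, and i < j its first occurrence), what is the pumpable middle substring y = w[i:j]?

State sequence: 0 -b-> 4 -b-> 3 -a-> 4 -b-> 3 -a-> 4 -a-> 1 -b-> 0
First repeat at step 3: 4 was already visited.

So i = 1, j = 3, giving x = w[0:1] = b, y = w[1:3] = ba, z = w[3:7] = baab.
Check: |xy| = 3 ≤ 5 and |y| = 2 ≥ 1. Reading y takes A from 4 back to 4, so every xyⁱz is accepted.

ba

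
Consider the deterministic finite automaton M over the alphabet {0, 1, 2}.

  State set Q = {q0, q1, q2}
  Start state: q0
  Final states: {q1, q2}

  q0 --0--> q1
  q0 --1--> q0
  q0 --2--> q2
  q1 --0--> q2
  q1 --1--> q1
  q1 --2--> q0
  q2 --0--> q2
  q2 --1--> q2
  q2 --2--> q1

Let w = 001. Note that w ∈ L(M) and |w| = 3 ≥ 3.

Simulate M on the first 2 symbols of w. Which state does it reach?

q2

Run of M on the first 2 characters of w = 0 0:
  step 0: q0  (start)
  step 1: q1  (read 0: q0→q1)
  step 2: q2  (read 0: q1→q2)

After reading 2 characters, M is in state q2.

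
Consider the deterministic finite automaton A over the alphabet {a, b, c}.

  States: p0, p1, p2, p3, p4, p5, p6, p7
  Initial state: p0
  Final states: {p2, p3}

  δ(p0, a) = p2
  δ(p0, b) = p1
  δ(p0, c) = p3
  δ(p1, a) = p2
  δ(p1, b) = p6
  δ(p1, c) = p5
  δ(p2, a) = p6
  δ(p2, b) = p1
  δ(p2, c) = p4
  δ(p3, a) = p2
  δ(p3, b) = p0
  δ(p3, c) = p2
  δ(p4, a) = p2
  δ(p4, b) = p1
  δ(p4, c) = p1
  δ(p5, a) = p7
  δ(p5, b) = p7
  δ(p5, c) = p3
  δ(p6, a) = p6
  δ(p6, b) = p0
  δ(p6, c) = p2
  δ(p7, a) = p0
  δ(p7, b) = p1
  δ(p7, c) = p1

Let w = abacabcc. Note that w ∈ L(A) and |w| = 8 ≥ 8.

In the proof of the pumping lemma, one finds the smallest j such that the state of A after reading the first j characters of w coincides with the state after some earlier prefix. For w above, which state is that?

p2

State sequence: p0 -a-> p2 -b-> p1 -a-> p2 -c-> p4 -a-> p2 -b-> p1 -c-> p5 -c-> p3
First repeat at step 3: p2 was already visited.

The earliest repeat is at step j = 3: A is in p2, which it already visited at step i = 1.
Since A has 8 states, any run of length ≥ 8 visits 8+1 states, so by pigeonhole some state repeats within the first 8 steps — that repeat gives the pumpable loop.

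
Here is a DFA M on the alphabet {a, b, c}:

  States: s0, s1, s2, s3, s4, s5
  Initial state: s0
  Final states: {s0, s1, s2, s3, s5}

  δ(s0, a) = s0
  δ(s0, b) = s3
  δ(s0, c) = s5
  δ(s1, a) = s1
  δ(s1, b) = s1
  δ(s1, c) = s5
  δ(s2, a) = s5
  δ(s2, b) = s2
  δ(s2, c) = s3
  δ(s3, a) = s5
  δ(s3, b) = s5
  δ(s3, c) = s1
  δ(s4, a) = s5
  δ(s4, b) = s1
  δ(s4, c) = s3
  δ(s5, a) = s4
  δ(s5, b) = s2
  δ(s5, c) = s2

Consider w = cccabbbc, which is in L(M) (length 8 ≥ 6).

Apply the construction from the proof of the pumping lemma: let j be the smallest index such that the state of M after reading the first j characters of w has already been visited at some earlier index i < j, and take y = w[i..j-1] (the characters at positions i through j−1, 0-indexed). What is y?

State sequence: s0 -c-> s5 -c-> s2 -c-> s3 -a-> s5 -b-> s2 -b-> s2 -b-> s2 -c-> s3
First repeat at step 4: s5 was already visited.

So i = 1, j = 4, giving x = w[0:1] = c, y = w[1:4] = cca, z = w[4:8] = bbbc.
Check: |xy| = 4 ≤ 6 and |y| = 3 ≥ 1. Reading y takes M from s5 back to s5, so every xyⁱz is accepted.
The DFA has 6 states, so the proof of the pumping lemma guarantees a repeated state among the first 6+1 visited; the segment between the two visits is the pumpable y.

cca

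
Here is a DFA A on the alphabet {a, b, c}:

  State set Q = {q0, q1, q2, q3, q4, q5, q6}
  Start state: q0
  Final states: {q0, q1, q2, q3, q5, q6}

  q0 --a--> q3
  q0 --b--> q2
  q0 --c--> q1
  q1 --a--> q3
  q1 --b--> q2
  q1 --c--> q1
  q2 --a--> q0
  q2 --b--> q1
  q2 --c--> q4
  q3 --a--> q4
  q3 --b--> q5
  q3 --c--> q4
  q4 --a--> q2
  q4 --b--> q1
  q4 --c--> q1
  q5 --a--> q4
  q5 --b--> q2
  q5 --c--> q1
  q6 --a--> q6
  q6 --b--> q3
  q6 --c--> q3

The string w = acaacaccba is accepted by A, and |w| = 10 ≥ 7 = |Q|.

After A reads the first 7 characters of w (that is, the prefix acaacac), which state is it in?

State sequence: q0 -a-> q3 -c-> q4 -a-> q2 -a-> q0 -c-> q1 -a-> q3 -c-> q4

After reading 7 characters, A is in state q4.
(This kind of state-tracing is the core of the pumping-lemma construction: with 7 states, pigeonhole forces a repeat within the first 7 steps.)

q4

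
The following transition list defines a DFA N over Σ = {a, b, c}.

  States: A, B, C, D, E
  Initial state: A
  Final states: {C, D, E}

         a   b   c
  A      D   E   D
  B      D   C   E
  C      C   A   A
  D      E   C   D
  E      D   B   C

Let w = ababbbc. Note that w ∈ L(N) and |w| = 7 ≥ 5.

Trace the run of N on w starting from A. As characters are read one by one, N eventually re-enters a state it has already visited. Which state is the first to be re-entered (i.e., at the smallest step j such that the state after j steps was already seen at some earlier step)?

C

Run of N on w = a b a b b b c:
  step 0: A  (start)
  step 1: D  (read a: A→D)
  step 2: C  (read b: D→C)
  step 3: C  (read a: C→C)   ← first repeat (C seen earlier)
  step 4: A  (read b: C→A)
  step 5: E  (read b: A→E)
  step 6: B  (read b: E→B)
  step 7: E  (read c: B→E)

The earliest repeat is at step j = 3: N is in C, which it already visited at step i = 2.
Pumping length from the standard proof: p = 5 (the number of states). The repeated state found above gives |xy| = j ≤ 5 and |y| = j − i ≥ 1.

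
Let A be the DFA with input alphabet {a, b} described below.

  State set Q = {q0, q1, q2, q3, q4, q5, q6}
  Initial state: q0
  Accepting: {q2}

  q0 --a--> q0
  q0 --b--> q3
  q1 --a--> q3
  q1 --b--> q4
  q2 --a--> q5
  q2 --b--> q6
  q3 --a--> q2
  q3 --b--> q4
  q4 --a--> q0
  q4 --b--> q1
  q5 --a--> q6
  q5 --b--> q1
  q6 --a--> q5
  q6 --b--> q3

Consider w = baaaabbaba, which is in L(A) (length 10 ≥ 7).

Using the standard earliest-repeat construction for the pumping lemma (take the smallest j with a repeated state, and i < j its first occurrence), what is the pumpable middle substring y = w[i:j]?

State sequence: q0 -b-> q3 -a-> q2 -a-> q5 -a-> q6 -a-> q5 -b-> q1 -b-> q4 -a-> q0 -b-> q3 -a-> q2
First repeat at step 5: q5 was already visited.

So i = 3, j = 5, giving x = w[0:3] = baa, y = w[3:5] = aa, z = w[5:10] = bbaba.
Check: |xy| = 5 ≤ 7 and |y| = 2 ≥ 1. Reading y takes A from q5 back to q5, so every xyⁱz is accepted.
Since A has 7 states, any run of length ≥ 7 visits 7+1 states, so by pigeonhole some state repeats within the first 7 steps — that repeat gives the pumpable loop.

aa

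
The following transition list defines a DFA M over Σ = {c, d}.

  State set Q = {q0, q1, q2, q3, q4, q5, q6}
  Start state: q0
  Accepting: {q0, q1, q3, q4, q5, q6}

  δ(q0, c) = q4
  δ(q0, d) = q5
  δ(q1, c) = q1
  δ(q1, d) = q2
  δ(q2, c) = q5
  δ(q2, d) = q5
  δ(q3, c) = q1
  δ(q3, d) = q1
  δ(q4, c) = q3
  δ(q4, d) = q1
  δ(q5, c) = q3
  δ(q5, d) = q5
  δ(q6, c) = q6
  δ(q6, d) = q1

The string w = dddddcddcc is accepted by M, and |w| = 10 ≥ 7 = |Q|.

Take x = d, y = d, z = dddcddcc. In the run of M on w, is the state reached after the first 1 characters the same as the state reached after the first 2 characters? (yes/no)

yes

State sequence: q0 -d-> q5 -d-> q5

After x (step 1): q5. After xy (step 2): q5.
They match, so y = d drives M around a cycle from q5 back to itself; pumping y any number of times keeps M in q5 before reading z, and xyⁱz ∈ L(M) for every i ≥ 0.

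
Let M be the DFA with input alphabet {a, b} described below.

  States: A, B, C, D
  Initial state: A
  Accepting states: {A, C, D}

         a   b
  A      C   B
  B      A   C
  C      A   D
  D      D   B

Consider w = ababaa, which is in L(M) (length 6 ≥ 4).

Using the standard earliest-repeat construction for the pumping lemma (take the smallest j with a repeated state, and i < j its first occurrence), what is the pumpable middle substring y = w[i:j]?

a

Run of M on w = a b a b a a:
  step 0: A  (start)
  step 1: C  (read a: A→C)
  step 2: D  (read b: C→D)
  step 3: D  (read a: D→D)   ← first repeat (D seen earlier)
  step 4: B  (read b: D→B)
  step 5: A  (read a: B→A)
  step 6: C  (read a: A→C)

So i = 2, j = 3, giving x = w[0:2] = ab, y = w[2:3] = a, z = w[3:6] = baa.
Check: |xy| = 3 ≤ 4 and |y| = 1 ≥ 1. Reading y takes M from D back to D, so every xyⁱz is accepted.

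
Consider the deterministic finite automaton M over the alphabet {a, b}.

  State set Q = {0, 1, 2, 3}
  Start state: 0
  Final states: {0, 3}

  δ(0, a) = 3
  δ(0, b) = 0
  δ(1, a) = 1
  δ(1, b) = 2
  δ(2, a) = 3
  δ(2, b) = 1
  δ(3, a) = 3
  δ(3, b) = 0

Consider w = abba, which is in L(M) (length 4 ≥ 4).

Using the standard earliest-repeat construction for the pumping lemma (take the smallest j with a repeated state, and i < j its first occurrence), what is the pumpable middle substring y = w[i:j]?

State sequence: 0 -a-> 3 -b-> 0 -b-> 0 -a-> 3
First repeat at step 2: 0 was already visited.

So i = 0, j = 2, giving x = w[0:0] = ε, y = w[0:2] = ab, z = w[2:4] = ba.
Check: |xy| = 2 ≤ 4 and |y| = 2 ≥ 1. Reading y takes M from 0 back to 0, so every xyⁱz is accepted.
With |Q| = 4, pigeonhole forces a state repeat no later than step 4; the substring read between the first and second visits to that state can be pumped.

ab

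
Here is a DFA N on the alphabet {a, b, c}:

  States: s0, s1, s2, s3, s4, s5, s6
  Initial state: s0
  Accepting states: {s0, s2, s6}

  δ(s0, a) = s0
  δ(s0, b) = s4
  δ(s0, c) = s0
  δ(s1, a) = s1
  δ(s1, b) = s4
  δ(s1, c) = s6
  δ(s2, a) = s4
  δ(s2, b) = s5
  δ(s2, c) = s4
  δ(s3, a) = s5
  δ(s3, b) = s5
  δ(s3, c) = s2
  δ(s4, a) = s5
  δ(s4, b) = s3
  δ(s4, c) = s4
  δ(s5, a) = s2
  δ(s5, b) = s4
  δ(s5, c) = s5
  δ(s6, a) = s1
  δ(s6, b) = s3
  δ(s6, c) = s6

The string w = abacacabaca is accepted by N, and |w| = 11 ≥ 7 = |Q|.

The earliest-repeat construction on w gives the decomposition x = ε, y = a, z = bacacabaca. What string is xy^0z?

xy⁰z = xz = ε·bacacabaca = bacacabaca.
Reading y = a takes N from s0 back to s0, so after x the machine is still in s0, and z then leads to the accepting state s2. Hence bacacabaca ∈ L(N).

bacacabaca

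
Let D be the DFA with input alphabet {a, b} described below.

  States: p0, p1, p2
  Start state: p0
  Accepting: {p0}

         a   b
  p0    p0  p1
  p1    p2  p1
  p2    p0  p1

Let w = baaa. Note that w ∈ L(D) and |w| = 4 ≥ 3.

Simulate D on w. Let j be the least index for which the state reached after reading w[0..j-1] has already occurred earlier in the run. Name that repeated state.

State sequence: p0 -b-> p1 -a-> p2 -a-> p0 -a-> p0
First repeat at step 3: p0 was already visited.

The earliest repeat is at step j = 3: D is in p0, which it already visited at step i = 0.

p0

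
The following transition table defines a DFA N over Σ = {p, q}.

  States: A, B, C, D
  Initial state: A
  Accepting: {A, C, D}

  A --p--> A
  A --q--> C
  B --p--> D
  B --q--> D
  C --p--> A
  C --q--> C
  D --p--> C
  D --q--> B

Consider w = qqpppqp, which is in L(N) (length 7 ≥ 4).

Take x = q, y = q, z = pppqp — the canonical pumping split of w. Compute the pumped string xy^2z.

xy^2z = q·q·q·pppqp = qqqpppqp.
Reading y = q takes N from C back to C, so after x·y·y the machine is still in C, and z then leads to the accepting state A. Hence qqqpppqp ∈ L(N).

qqqpppqp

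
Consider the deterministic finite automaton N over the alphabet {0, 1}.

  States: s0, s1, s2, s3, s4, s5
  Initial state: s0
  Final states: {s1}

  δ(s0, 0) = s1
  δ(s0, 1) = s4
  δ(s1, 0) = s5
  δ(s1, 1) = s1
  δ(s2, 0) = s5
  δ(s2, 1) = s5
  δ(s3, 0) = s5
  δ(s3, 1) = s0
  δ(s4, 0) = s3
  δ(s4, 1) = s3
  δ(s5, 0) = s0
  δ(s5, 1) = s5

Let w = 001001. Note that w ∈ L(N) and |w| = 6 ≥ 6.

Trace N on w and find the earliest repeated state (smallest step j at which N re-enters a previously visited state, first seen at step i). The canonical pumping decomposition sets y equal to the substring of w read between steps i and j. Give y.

Run of N on w = 0 0 1 0 0 1:
  step 0: s0  (start)
  step 1: s1  (read 0: s0→s1)
  step 2: s5  (read 0: s1→s5)
  step 3: s5  (read 1: s5→s5)   ← first repeat (s5 seen earlier)
  step 4: s0  (read 0: s5→s0)
  step 5: s1  (read 0: s0→s1)
  step 6: s1  (read 1: s1→s1)

So i = 2, j = 3, giving x = w[0:2] = 00, y = w[2:3] = 1, z = w[3:6] = 001.
Check: |xy| = 3 ≤ 6 and |y| = 1 ≥ 1. Reading y takes N from s5 back to s5, so every xyⁱz is accepted.

1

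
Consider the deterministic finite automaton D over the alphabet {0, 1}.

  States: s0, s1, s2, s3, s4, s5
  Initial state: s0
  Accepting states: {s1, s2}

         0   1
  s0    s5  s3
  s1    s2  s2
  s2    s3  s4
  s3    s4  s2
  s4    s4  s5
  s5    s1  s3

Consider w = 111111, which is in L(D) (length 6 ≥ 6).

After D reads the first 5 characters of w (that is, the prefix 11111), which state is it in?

Run of D on the first 5 characters of w = 1 1 1 1 1:
  step 0: s0  (start)
  step 1: s3  (read 1: s0→s3)
  step 2: s2  (read 1: s3→s2)
  step 3: s4  (read 1: s2→s4)
  step 4: s5  (read 1: s4→s5)
  step 5: s3  (read 1: s5→s3)

After reading 5 characters, D is in state s3.

s3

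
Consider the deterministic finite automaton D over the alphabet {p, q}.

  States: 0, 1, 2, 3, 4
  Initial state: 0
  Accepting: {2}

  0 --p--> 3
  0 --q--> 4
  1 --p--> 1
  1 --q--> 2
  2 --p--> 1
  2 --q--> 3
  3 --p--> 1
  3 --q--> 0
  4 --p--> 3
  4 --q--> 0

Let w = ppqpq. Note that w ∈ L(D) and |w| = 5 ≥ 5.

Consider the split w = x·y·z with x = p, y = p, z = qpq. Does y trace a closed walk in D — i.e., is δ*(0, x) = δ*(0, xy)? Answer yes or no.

State sequence: 0 -p-> 3 -p-> 1

After x (step 1): 3. After xy (step 2): 1.
They differ (3 ≠ 1), so y is not a cycle from the state after x; this split is not the one the pumping-lemma construction produces, and pumping y need not keep the string in L(D).

no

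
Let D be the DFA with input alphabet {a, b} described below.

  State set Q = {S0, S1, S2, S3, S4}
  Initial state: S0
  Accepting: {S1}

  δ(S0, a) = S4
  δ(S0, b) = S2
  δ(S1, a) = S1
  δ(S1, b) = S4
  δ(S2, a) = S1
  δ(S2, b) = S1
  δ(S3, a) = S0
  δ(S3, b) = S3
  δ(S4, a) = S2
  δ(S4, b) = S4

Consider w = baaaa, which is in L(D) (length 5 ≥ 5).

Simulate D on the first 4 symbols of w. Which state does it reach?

S1

Run of D on the first 4 characters of w = b a a a:
  step 0: S0  (start)
  step 1: S2  (read b: S0→S2)
  step 2: S1  (read a: S2→S1)
  step 3: S1  (read a: S1→S1)
  step 4: S1  (read a: S1→S1)

After reading 4 characters, D is in state S1.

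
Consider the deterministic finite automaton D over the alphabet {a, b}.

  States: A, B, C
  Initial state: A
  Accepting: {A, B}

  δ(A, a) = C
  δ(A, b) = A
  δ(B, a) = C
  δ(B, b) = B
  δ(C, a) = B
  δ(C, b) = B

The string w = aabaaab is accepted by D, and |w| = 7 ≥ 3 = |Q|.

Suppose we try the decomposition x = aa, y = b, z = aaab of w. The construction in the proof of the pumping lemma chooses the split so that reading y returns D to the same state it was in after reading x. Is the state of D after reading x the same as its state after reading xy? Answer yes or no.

State sequence: A -a-> C -a-> B -b-> B

After x (step 2): B. After xy (step 3): B.
They match, so y = b drives D around a cycle from B back to itself; pumping y any number of times keeps D in B before reading z, and xyⁱz ∈ L(D) for every i ≥ 0.

yes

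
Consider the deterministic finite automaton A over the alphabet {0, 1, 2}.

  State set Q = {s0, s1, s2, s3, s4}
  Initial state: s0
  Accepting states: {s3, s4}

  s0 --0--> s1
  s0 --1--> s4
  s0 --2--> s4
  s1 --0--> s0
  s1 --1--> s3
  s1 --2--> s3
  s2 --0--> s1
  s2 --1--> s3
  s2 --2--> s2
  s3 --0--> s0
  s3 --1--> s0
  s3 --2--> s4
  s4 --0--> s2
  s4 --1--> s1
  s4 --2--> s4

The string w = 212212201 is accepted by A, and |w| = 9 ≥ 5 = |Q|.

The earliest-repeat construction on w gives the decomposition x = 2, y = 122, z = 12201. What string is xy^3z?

212212212212201

xy^3z = 2·122·122·122·12201 = 212212212212201.
Reading y = 122 takes A from s4 back to s4, so after x·y·y·y the machine is still in s4, and z then leads to the accepting state s3. Hence 212212212212201 ∈ L(A).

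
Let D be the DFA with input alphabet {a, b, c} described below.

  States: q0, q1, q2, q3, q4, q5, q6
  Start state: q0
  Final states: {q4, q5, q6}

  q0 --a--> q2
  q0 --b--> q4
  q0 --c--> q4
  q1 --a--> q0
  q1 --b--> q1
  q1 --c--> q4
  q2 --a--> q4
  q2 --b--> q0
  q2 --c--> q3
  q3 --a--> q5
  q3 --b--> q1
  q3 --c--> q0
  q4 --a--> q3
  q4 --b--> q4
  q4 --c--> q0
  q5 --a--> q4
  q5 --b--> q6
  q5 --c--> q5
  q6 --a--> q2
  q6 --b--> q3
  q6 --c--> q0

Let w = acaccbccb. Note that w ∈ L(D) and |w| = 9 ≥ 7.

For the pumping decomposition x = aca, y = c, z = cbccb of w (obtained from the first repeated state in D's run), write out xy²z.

acacccbccb

xy^2z = aca·c·c·cbccb = acacccbccb.
Reading y = c takes D from q5 back to q5, so after x·y·y the machine is still in q5, and z then leads to the accepting state q4. Hence acacccbccb ∈ L(D).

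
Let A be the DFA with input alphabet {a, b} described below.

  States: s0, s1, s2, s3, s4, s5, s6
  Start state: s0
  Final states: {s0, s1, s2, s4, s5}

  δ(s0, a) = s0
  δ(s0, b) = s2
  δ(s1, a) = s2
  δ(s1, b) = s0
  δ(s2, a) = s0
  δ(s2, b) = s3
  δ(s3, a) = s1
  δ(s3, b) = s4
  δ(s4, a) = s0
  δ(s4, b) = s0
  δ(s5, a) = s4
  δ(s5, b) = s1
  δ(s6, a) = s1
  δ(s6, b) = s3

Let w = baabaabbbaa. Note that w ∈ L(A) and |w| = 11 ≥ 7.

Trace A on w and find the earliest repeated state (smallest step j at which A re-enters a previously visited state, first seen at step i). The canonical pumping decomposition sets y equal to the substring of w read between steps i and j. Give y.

ba

State sequence: s0 -b-> s2 -a-> s0 -a-> s0 -b-> s2 -a-> s0 -a-> s0 -b-> s2 -b-> s3 -b-> s4 -a-> s0 -a-> s0
First repeat at step 2: s0 was already visited.

So i = 0, j = 2, giving x = w[0:0] = ε, y = w[0:2] = ba, z = w[2:11] = abaabbbaa.
Check: |xy| = 2 ≤ 7 and |y| = 2 ≥ 1. Reading y takes A from s0 back to s0, so every xyⁱz is accepted.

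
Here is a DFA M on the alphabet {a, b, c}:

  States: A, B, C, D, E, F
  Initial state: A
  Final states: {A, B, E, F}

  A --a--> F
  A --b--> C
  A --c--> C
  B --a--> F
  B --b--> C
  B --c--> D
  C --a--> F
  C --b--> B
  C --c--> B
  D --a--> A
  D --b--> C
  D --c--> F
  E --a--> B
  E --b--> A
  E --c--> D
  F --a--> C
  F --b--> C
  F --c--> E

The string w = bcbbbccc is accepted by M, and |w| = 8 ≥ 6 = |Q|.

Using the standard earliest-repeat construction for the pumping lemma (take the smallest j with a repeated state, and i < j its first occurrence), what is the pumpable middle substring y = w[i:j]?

cb

Run of M on w = b c b b b c c c:
  step 0: A  (start)
  step 1: C  (read b: A→C)
  step 2: B  (read c: C→B)
  step 3: C  (read b: B→C)   ← first repeat (C seen earlier)
  step 4: B  (read b: C→B)
  step 5: C  (read b: B→C)
  step 6: B  (read c: C→B)
  step 7: D  (read c: B→D)
  step 8: F  (read c: D→F)

So i = 1, j = 3, giving x = w[0:1] = b, y = w[1:3] = cb, z = w[3:8] = bbccc.
Check: |xy| = 3 ≤ 6 and |y| = 2 ≥ 1. Reading y takes M from C back to C, so every xyⁱz is accepted.
Pumping length from the standard proof: p = 6 (the number of states). The repeated state found above gives |xy| = j ≤ 6 and |y| = j − i ≥ 1.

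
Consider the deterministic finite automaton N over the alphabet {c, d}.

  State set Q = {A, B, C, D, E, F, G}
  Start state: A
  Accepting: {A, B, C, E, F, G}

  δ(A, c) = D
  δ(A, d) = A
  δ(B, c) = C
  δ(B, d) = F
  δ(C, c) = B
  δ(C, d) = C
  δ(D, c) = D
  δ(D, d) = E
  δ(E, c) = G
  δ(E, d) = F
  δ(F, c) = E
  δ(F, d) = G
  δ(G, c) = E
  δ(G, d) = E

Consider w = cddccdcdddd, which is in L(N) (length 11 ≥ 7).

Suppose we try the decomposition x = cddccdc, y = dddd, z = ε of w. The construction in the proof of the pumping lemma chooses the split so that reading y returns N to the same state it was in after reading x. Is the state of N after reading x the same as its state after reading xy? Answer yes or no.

State sequence: A -c-> D -d-> E -d-> F -c-> E -c-> G -d-> E -c-> G -d-> E -d-> F -d-> G -d-> E

After x (step 7): G. After xy (step 11): E.
They differ (G ≠ E), so y is not a cycle from the state after x; this split is not the one the pumping-lemma construction produces, and pumping y need not keep the string in L(N).

no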